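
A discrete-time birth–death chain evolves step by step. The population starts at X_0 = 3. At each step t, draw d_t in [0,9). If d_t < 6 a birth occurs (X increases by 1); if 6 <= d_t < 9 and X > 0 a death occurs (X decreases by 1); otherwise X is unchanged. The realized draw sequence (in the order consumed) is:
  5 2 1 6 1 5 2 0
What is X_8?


9

t=0: X=3, d=5 → birth, X_1=4
t=1: X=4, d=2 → birth, X_2=5
t=2: X=5, d=1 → birth, X_3=6
t=3: X=6, d=6 → death, X_4=5
t=4: X=5, d=1 → birth, X_5=6
t=5: X=6, d=5 → birth, X_6=7
t=6: X=7, d=2 → birth, X_7=8
t=7: X=8, d=0 → birth, X_8=9


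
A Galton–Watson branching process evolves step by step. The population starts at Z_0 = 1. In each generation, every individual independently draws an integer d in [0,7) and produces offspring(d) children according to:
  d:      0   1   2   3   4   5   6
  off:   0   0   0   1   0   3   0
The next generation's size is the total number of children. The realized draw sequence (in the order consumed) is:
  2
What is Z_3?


gen 0: Z_0=1, draws=[2], offspring=[0], Z_1=0
gen 1: Z_1=0, draws=[], offspring=[], Z_2=0
gen 2: Z_2=0, draws=[], offspring=[], Z_3=0

0


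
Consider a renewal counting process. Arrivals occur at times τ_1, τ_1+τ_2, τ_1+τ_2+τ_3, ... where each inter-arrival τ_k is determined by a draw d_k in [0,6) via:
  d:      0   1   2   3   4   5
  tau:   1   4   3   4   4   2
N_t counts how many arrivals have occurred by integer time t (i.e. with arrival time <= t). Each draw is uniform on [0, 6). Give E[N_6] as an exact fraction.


80065/46656

Inter-arrival values over d=0..5: [1, 4, 3, 4, 4, 2]
Each d has probability 1/6, so the pmf of τ is: f(1) = 1/6, f(2) = 1/6, f(3) = 1/6, f(4) = 1/2
Renewal equation for m(n) = E[N_n]: condition on τ_1 = k (if k <= n, one arrival plus a fresh copy on the remaining n−k steps): m(n) = F(n) + Σ_{k<=n} f(k)·m(n−k), where F(n) = P(τ <= n) and m(0) = 0
m(1) = F(1) = 1/6
m(2) = F(2) + f(1)·m(1) = 1/3 + 1/6·1/6 = 13/36
m(3) = F(3) + f(1)·m(2) + f(2)·m(1) = 1/2 + 1/6·13/36 + 1/6·1/6 = 127/216
m(4) = F(4) + f(1)·m(3) + f(2)·m(2) + f(3)·m(1) = 1 + 1/6·127/216 + 1/6·13/36 + 1/6·1/6 = 1537/1296
m(5) = F(5) + f(1)·m(4) + f(2)·m(3) + f(3)·m(2) + f(4)·m(1) = 1 + 1/6·1537/1296 + 1/6·127/216 + 1/6·13/36 + 1/2·1/6 = 11191/7776
m(6) = F(6) + f(1)·m(5) + f(2)·m(4) + f(3)·m(3) + f(4)·m(2) = 1 + 1/6·11191/7776 + 1/6·1537/1296 + 1/6·127/216 + 1/2·13/36 = 80065/46656
E[N_6] = m(6) = 80065/46656


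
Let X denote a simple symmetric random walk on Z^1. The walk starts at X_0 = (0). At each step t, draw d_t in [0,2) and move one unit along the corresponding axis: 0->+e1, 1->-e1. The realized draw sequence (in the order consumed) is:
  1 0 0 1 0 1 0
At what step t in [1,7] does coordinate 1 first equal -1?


t=0: X=(0), d=1 → -e1, X_1=(-1)
t=1: X=(-1), d=0 → +e1, X_2=(0)
t=2: X=(0), d=0 → +e1, X_3=(1)
t=3: X=(1), d=1 → -e1, X_4=(0)
t=4: X=(0), d=0 → +e1, X_5=(1)
t=5: X=(1), d=1 → -e1, X_6=(0)
t=6: X=(0), d=0 → +e1, X_7=(1)

1


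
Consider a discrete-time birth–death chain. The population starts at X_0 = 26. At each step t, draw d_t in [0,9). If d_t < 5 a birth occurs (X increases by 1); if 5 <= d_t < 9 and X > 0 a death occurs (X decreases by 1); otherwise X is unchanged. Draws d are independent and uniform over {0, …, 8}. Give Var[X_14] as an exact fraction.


X can drop by at most 1 per step and X_0 = 26 > T = 14, so X_t >= 26 − t >= 12 > 0 for every t <= 14: the floor at 0 (the 'and X > 0' condition) never binds. Hence X_14 = X_0 + Σ_{t<14} Y_t with i.i.d. increments Y_t = y(d_t) ∈ {+1, −1, 0}.
Outcome values over d=0..8: [1, 1, 1, 1, 1, -1, -1, -1, -1]
Σy = 1, Σy² = 9, M = 9
μ = 1/9 = 1/9,  σ² = 9/9 − (1/9)² = 80/81
Independent increments: Var[X_14] = 14·σ² = 14·(80/81) = 1120/81

1120/81


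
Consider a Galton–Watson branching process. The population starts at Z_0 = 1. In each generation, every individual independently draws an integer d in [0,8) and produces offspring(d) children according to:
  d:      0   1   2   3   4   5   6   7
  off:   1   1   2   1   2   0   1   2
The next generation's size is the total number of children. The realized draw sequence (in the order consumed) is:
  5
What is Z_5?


gen 0: Z_0=1, draws=[5], offspring=[0], Z_1=0
gen 1: Z_1=0, draws=[], offspring=[], Z_2=0
gen 2: Z_2=0, draws=[], offspring=[], Z_3=0
gen 3: Z_3=0, draws=[], offspring=[], Z_4=0
gen 4: Z_4=0, draws=[], offspring=[], Z_5=0

0


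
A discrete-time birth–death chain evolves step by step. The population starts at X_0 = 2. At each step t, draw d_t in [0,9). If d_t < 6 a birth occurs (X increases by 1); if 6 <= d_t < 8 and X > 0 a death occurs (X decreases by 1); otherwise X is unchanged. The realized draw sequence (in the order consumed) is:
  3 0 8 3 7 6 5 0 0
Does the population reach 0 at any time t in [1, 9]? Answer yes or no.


no

t=0: X=2, d=3 → birth, X_1=3
t=1: X=3, d=0 → birth, X_2=4
t=2: X=4, d=8 → hold, X_3=4
t=3: X=4, d=3 → birth, X_4=5
t=4: X=5, d=7 → death, X_5=4
t=5: X=4, d=6 → death, X_6=3
t=6: X=3, d=5 → birth, X_7=4
t=7: X=4, d=0 → birth, X_8=5
t=8: X=5, d=0 → birth, X_9=6


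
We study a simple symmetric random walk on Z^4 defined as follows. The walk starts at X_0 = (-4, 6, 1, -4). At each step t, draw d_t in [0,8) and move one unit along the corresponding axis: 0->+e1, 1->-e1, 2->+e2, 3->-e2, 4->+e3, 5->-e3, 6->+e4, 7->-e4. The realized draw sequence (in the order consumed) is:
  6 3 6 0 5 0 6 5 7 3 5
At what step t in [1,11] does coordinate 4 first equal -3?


1

t=0: X=(-4, 6, 1, -4), d=6 → +e4, X_1=(-4, 6, 1, -3)
t=1: X=(-4, 6, 1, -3), d=3 → -e2, X_2=(-4, 5, 1, -3)
t=2: X=(-4, 5, 1, -3), d=6 → +e4, X_3=(-4, 5, 1, -2)
t=3: X=(-4, 5, 1, -2), d=0 → +e1, X_4=(-3, 5, 1, -2)
t=4: X=(-3, 5, 1, -2), d=5 → -e3, X_5=(-3, 5, 0, -2)
t=5: X=(-3, 5, 0, -2), d=0 → +e1, X_6=(-2, 5, 0, -2)
t=6: X=(-2, 5, 0, -2), d=6 → +e4, X_7=(-2, 5, 0, -1)
t=7: X=(-2, 5, 0, -1), d=5 → -e3, X_8=(-2, 5, -1, -1)
t=8: X=(-2, 5, -1, -1), d=7 → -e4, X_9=(-2, 5, -1, -2)
t=9: X=(-2, 5, -1, -2), d=3 → -e2, X_10=(-2, 4, -1, -2)
t=10: X=(-2, 4, -1, -2), d=5 → -e3, X_11=(-2, 4, -2, -2)


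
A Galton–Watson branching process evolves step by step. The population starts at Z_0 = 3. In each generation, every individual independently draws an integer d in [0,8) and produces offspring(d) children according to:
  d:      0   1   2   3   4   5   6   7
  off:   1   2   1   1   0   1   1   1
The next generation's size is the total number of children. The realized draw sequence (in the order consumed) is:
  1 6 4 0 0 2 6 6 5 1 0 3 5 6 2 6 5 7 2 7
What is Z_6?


gen 0: Z_0=3, draws=[1, 6, 4], offspring=[2, 1, 0], Z_1=3
gen 1: Z_1=3, draws=[0, 0, 2], offspring=[1, 1, 1], Z_2=3
gen 2: Z_2=3, draws=[6, 6, 5], offspring=[1, 1, 1], Z_3=3
gen 3: Z_3=3, draws=[1, 0, 3], offspring=[2, 1, 1], Z_4=4
gen 4: Z_4=4, draws=[5, 6, 2, 6], offspring=[1, 1, 1, 1], Z_5=4
gen 5: Z_5=4, draws=[5, 7, 2, 7], offspring=[1, 1, 1, 1], Z_6=4

4


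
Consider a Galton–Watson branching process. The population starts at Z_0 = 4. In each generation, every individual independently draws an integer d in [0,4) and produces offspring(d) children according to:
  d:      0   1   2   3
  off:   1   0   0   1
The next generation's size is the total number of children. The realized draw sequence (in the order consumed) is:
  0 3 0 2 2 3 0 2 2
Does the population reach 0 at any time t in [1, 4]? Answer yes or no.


yes

gen 0: Z_0=4, draws=[0, 3, 0, 2], offspring=[1, 1, 1, 0], Z_1=3
gen 1: Z_1=3, draws=[2, 3, 0], offspring=[0, 1, 1], Z_2=2
gen 2: Z_2=2, draws=[2, 2], offspring=[0, 0], Z_3=0
gen 3: Z_3=0, draws=[], offspring=[], Z_4=0


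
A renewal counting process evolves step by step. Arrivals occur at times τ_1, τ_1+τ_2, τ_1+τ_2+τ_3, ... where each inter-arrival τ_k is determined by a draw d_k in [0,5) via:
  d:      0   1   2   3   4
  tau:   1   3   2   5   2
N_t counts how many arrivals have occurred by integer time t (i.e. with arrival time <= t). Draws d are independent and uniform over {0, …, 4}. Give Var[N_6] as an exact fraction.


Inter-arrival values over d=0..4: [1, 3, 2, 5, 2]
Each d has probability 1/5, so the pmf of τ is: f(1) = 1/5, f(2) = 2/5, f(3) = 1/5, f(5) = 1/5
Let p_n(j) = P(N_n = j), with p_0 = [1]. Condition on τ_1: p_n(0) = P(τ > n), and for j >= 1, p_n(j) = Σ_{k<=n} f(k)·p_{n−k}(j−1)
p_1 = [4/5, 1/5]  (j = 0..1)
p_2 = [2/5, 14/25, 1/25]  (j = 0..2)
p_3 = [1/5, 3/5, 24/125, 1/125]  (j = 0..3)
p_4 = [1/5, 9/25, 48/125, 34/625, 1/625]  (j = 0..4)
p_5 = [0, 2/5, 53/125, 101/625, 44/3125, 1/3125]  (j = 0..5)
p_6 = [0, 7/25, 48/125, 173/625, 174/3125, 54/15625, 1/15625]  (j = 0..6)
E[N_6] = Σ j·p_6(j) = 33106/15625;  E[N_6²] = Σ j²·p_6(j) = 82606/15625
Var[N_6] = 82606/15625 − (33106/15625)² = 194711514/244140625

194711514/244140625


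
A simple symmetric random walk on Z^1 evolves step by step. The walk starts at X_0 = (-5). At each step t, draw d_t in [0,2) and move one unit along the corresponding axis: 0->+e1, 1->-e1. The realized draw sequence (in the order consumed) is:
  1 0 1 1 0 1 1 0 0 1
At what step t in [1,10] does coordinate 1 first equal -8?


7

t=0: X=(-5), d=1 → -e1, X_1=(-6)
t=1: X=(-6), d=0 → +e1, X_2=(-5)
t=2: X=(-5), d=1 → -e1, X_3=(-6)
t=3: X=(-6), d=1 → -e1, X_4=(-7)
t=4: X=(-7), d=0 → +e1, X_5=(-6)
t=5: X=(-6), d=1 → -e1, X_6=(-7)
t=6: X=(-7), d=1 → -e1, X_7=(-8)
t=7: X=(-8), d=0 → +e1, X_8=(-7)
t=8: X=(-7), d=0 → +e1, X_9=(-6)
t=9: X=(-6), d=1 → -e1, X_10=(-7)


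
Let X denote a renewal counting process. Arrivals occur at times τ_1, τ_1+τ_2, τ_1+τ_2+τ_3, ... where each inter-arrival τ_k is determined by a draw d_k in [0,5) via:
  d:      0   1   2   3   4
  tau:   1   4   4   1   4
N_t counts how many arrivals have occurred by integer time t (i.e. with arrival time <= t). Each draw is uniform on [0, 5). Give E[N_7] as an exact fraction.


Inter-arrival values over d=0..4: [1, 4, 4, 1, 4]
Each d has probability 1/5, so the pmf of τ is: f(1) = 2/5, f(4) = 3/5
Renewal equation for m(n) = E[N_n]: condition on τ_1 = k (if k <= n, one arrival plus a fresh copy on the remaining n−k steps): m(n) = F(n) + Σ_{k<=n} f(k)·m(n−k), where F(n) = P(τ <= n) and m(0) = 0
m(1) = F(1) = 2/5
m(2) = F(2) + f(1)·m(1) = 2/5 + 2/5·2/5 = 14/25
m(3) = F(3) + f(1)·m(2) = 2/5 + 2/5·14/25 = 78/125
m(4) = F(4) + f(1)·m(3) = 1 + 2/5·78/125 = 781/625
m(5) = F(5) + f(1)·m(4) + f(4)·m(1) = 1 + 2/5·781/625 + 3/5·2/5 = 5437/3125
m(6) = F(6) + f(1)·m(5) + f(4)·m(2) = 1 + 2/5·5437/3125 + 3/5·14/25 = 31749/15625
m(7) = F(7) + f(1)·m(6) + f(4)·m(3) = 1 + 2/5·31749/15625 + 3/5·78/125 = 170873/78125
E[N_7] = m(7) = 170873/78125

170873/78125


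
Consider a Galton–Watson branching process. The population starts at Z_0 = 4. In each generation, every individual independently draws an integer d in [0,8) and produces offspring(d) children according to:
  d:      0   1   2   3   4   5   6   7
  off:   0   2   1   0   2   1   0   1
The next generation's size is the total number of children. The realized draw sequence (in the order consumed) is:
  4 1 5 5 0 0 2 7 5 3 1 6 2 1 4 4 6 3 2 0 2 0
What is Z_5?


gen 0: Z_0=4, draws=[4, 1, 5, 5], offspring=[2, 2, 1, 1], Z_1=6
gen 1: Z_1=6, draws=[0, 0, 2, 7, 5, 3], offspring=[0, 0, 1, 1, 1, 0], Z_2=3
gen 2: Z_2=3, draws=[1, 6, 2], offspring=[2, 0, 1], Z_3=3
gen 3: Z_3=3, draws=[1, 4, 4], offspring=[2, 2, 2], Z_4=6
gen 4: Z_4=6, draws=[6, 3, 2, 0, 2, 0], offspring=[0, 0, 1, 0, 1, 0], Z_5=2

2


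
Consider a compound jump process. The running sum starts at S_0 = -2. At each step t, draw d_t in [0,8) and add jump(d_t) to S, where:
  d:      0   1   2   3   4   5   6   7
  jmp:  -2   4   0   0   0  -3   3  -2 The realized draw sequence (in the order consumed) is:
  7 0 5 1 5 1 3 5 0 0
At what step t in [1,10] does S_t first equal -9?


t=0: S=-2, d=7, jump=-2, S_1=-4
t=1: S=-4, d=0, jump=-2, S_2=-6
t=2: S=-6, d=5, jump=-3, S_3=-9
t=3: S=-9, d=1, jump=4, S_4=-5
t=4: S=-5, d=5, jump=-3, S_5=-8
t=5: S=-8, d=1, jump=4, S_6=-4
t=6: S=-4, d=3, jump=0, S_7=-4
t=7: S=-4, d=5, jump=-3, S_8=-7
t=8: S=-7, d=0, jump=-2, S_9=-9
t=9: S=-9, d=0, jump=-2, S_10=-11

3


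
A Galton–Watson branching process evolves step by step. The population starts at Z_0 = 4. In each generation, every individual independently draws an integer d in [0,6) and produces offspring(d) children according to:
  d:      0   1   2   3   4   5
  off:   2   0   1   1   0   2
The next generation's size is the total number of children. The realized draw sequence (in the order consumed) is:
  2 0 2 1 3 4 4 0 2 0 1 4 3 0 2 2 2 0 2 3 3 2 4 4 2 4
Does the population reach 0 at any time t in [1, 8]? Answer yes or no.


gen 0: Z_0=4, draws=[2, 0, 2, 1], offspring=[1, 2, 1, 0], Z_1=4
gen 1: Z_1=4, draws=[3, 4, 4, 0], offspring=[1, 0, 0, 2], Z_2=3
gen 2: Z_2=3, draws=[2, 0, 1], offspring=[1, 2, 0], Z_3=3
gen 3: Z_3=3, draws=[4, 3, 0], offspring=[0, 1, 2], Z_4=3
gen 4: Z_4=3, draws=[2, 2, 2], offspring=[1, 1, 1], Z_5=3
gen 5: Z_5=3, draws=[0, 2, 3], offspring=[2, 1, 1], Z_6=4
gen 6: Z_6=4, draws=[3, 2, 4, 4], offspring=[1, 1, 0, 0], Z_7=2
gen 7: Z_7=2, draws=[2, 4], offspring=[1, 0], Z_8=1

no


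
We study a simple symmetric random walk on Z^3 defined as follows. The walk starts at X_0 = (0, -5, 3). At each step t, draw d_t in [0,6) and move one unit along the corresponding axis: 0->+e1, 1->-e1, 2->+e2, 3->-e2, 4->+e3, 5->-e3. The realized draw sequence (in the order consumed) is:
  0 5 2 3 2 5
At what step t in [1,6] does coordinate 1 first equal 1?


t=0: X=(0, -5, 3), d=0 → +e1, X_1=(1, -5, 3)
t=1: X=(1, -5, 3), d=5 → -e3, X_2=(1, -5, 2)
t=2: X=(1, -5, 2), d=2 → +e2, X_3=(1, -4, 2)
t=3: X=(1, -4, 2), d=3 → -e2, X_4=(1, -5, 2)
t=4: X=(1, -5, 2), d=2 → +e2, X_5=(1, -4, 2)
t=5: X=(1, -4, 2), d=5 → -e3, X_6=(1, -4, 1)

1


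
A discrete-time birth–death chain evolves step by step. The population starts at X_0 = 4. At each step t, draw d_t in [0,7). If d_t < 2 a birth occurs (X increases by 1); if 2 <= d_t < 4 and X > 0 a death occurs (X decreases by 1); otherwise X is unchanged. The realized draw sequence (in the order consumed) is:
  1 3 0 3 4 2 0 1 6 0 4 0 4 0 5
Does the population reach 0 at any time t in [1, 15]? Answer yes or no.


t=0: X=4, d=1 → birth, X_1=5
t=1: X=5, d=3 → death, X_2=4
t=2: X=4, d=0 → birth, X_3=5
t=3: X=5, d=3 → death, X_4=4
t=4: X=4, d=4 → hold, X_5=4
t=5: X=4, d=2 → death, X_6=3
t=6: X=3, d=0 → birth, X_7=4
t=7: X=4, d=1 → birth, X_8=5
t=8: X=5, d=6 → hold, X_9=5
t=9: X=5, d=0 → birth, X_10=6
t=10: X=6, d=4 → hold, X_11=6
t=11: X=6, d=0 → birth, X_12=7
t=12: X=7, d=4 → hold, X_13=7
t=13: X=7, d=0 → birth, X_14=8
t=14: X=8, d=5 → hold, X_15=8

no


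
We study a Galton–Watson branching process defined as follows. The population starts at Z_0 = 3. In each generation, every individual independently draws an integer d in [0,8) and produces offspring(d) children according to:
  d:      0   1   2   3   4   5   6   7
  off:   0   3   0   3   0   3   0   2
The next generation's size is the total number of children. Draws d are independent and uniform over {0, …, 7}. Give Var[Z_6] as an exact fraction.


Outcome values over d=0..7: [0, 3, 0, 3, 0, 3, 0, 2]
Σy = 11, Σy² = 31, M = 8
μ = 11/8 = 11/8,  σ² = 31/8 − (11/8)² = 127/64
V_0 = 0, E_0 = 3
V_1 = 127/64·E_0 + (11/8)²·V_0 = 381/64;  E_1 = 33/8
V_2 = 127/64·E_1 + (11/8)²·V_1 = 79629/4096;  E_2 = 363/64
V_3 = 127/64·E_2 + (11/8)²·V_2 = 12585573/262144;  E_3 = 3993/512
V_4 = 127/64·E_3 + (11/8)²·V_3 = 1782495165/16777216;  E_4 = 43923/4096
V_5 = 127/64·E_4 + (11/8)²·V_4 = 238530308181/1073741824;  E_5 = 483153/32768
V_6 = 127/64·E_5 + (11/8)²·V_5 = 30872825892909/68719476736;  E_6 = 5314683/262144

30872825892909/68719476736


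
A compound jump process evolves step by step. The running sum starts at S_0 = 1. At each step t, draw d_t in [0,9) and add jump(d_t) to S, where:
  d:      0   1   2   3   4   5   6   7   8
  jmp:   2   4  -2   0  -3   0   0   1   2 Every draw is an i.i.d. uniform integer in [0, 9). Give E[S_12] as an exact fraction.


Outcome values over d=0..8: [2, 4, -2, 0, -3, 0, 0, 1, 2]
Σy = 4, Σy² = 38, M = 9
μ = 4/9 = 4/9,  σ² = 38/9 − (4/9)² = 326/81
E[S_12] = 1 + 12·(4/9) = 19/3

19/3


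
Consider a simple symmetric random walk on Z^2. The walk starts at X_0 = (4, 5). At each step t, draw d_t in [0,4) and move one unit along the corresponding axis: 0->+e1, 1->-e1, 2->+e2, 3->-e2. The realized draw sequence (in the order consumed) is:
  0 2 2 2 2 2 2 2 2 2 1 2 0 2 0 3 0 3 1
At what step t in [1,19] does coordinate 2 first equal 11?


7

t=0: X=(4, 5), d=0 → +e1, X_1=(5, 5)
t=1: X=(5, 5), d=2 → +e2, X_2=(5, 6)
t=2: X=(5, 6), d=2 → +e2, X_3=(5, 7)
t=3: X=(5, 7), d=2 → +e2, X_4=(5, 8)
t=4: X=(5, 8), d=2 → +e2, X_5=(5, 9)
t=5: X=(5, 9), d=2 → +e2, X_6=(5, 10)
t=6: X=(5, 10), d=2 → +e2, X_7=(5, 11)
t=7: X=(5, 11), d=2 → +e2, X_8=(5, 12)
t=8: X=(5, 12), d=2 → +e2, X_9=(5, 13)
t=9: X=(5, 13), d=2 → +e2, X_10=(5, 14)
t=10: X=(5, 14), d=1 → -e1, X_11=(4, 14)
t=11: X=(4, 14), d=2 → +e2, X_12=(4, 15)
t=12: X=(4, 15), d=0 → +e1, X_13=(5, 15)
t=13: X=(5, 15), d=2 → +e2, X_14=(5, 16)
t=14: X=(5, 16), d=0 → +e1, X_15=(6, 16)
t=15: X=(6, 16), d=3 → -e2, X_16=(6, 15)
t=16: X=(6, 15), d=0 → +e1, X_17=(7, 15)
t=17: X=(7, 15), d=3 → -e2, X_18=(7, 14)
t=18: X=(7, 14), d=1 → -e1, X_19=(6, 14)


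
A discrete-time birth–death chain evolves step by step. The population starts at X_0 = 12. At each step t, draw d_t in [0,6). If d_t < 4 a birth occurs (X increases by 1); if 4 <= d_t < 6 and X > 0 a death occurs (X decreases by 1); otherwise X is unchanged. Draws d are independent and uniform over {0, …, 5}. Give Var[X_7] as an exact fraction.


X can drop by at most 1 per step and X_0 = 12 > T = 7, so X_t >= 12 − t >= 5 > 0 for every t <= 7: the floor at 0 (the 'and X > 0' condition) never binds. Hence X_7 = X_0 + Σ_{t<7} Y_t with i.i.d. increments Y_t = y(d_t) ∈ {+1, −1, 0}.
Outcome values over d=0..5: [1, 1, 1, 1, -1, -1]
Σy = 2, Σy² = 6, M = 6
μ = 2/6 = 1/3,  σ² = 6/6 − (1/3)² = 8/9
Independent increments: Var[X_7] = 7·σ² = 7·(8/9) = 56/9

56/9


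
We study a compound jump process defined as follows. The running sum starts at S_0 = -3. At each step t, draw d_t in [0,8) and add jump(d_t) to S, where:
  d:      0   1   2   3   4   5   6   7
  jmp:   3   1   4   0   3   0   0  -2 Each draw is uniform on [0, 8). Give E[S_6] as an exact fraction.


15/4

Outcome values over d=0..7: [3, 1, 4, 0, 3, 0, 0, -2]
Σy = 9, Σy² = 39, M = 8
μ = 9/8 = 9/8,  σ² = 39/8 − (9/8)² = 231/64
E[S_6] = -3 + 6·(9/8) = 15/4


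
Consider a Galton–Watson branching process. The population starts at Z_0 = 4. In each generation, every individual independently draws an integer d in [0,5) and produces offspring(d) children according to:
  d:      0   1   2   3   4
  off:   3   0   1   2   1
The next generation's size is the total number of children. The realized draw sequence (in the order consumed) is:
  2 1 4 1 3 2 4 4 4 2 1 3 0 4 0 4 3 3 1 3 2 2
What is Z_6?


9

gen 0: Z_0=4, draws=[2, 1, 4, 1], offspring=[1, 0, 1, 0], Z_1=2
gen 1: Z_1=2, draws=[3, 2], offspring=[2, 1], Z_2=3
gen 2: Z_2=3, draws=[4, 4, 4], offspring=[1, 1, 1], Z_3=3
gen 3: Z_3=3, draws=[2, 1, 3], offspring=[1, 0, 2], Z_4=3
gen 4: Z_4=3, draws=[0, 4, 0], offspring=[3, 1, 3], Z_5=7
gen 5: Z_5=7, draws=[4, 3, 3, 1, 3, 2, 2], offspring=[1, 2, 2, 0, 2, 1, 1], Z_6=9


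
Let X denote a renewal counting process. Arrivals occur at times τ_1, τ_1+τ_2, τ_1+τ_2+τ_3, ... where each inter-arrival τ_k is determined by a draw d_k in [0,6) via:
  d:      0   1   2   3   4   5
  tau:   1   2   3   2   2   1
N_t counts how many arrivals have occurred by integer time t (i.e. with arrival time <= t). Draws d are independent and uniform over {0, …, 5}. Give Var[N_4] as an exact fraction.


45635/104976

Inter-arrival values over d=0..5: [1, 2, 3, 2, 2, 1]
Each d has probability 1/6, so the pmf of τ is: f(1) = 1/3, f(2) = 1/2, f(3) = 1/6
Let p_n(j) = P(N_n = j), with p_0 = [1]. Condition on τ_1: p_n(0) = P(τ > n), and for j >= 1, p_n(j) = Σ_{k<=n} f(k)·p_{n−k}(j−1)
p_1 = [2/3, 1/3]  (j = 0..1)
p_2 = [1/6, 13/18, 1/9]  (j = 0..2)
p_3 = [0, 5/9, 11/27, 1/27]  (j = 0..3)
p_4 = [0, 7/36, 65/108, 31/162, 1/81]  (j = 0..4)
E[N_4] = Σ j·p_4(j) = 655/324;  E[N_4²] = Σ j²·p_4(j) = 1465/324
Var[N_4] = 1465/324 − (655/324)² = 45635/104976


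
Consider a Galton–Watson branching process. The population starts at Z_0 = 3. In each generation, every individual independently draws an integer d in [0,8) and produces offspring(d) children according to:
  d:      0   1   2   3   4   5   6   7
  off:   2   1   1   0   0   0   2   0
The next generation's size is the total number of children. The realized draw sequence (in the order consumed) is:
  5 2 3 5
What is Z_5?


0

gen 0: Z_0=3, draws=[5, 2, 3], offspring=[0, 1, 0], Z_1=1
gen 1: Z_1=1, draws=[5], offspring=[0], Z_2=0
gen 2: Z_2=0, draws=[], offspring=[], Z_3=0
gen 3: Z_3=0, draws=[], offspring=[], Z_4=0
gen 4: Z_4=0, draws=[], offspring=[], Z_5=0


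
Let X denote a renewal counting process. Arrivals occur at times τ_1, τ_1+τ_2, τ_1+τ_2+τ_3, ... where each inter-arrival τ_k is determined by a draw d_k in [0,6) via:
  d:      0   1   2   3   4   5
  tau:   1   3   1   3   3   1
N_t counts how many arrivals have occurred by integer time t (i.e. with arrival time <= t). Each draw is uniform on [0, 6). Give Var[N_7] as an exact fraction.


15959/16384

Inter-arrival values over d=0..5: [1, 3, 1, 3, 3, 1]
Each d has probability 1/6, so the pmf of τ is: f(1) = 1/2, f(3) = 1/2
Let p_n(j) = P(N_n = j), with p_0 = [1]. Condition on τ_1: p_n(0) = P(τ > n), and for j >= 1, p_n(j) = Σ_{k<=n} f(k)·p_{n−k}(j−1)
p_1 = [1/2, 1/2]  (j = 0..1)
p_2 = [1/2, 1/4, 1/4]  (j = 0..2)
p_3 = [0, 3/4, 1/8, 1/8]  (j = 0..3)
p_4 = [0, 1/4, 5/8, 1/16, 1/16]  (j = 0..4)
p_5 = [0, 1/4, 1/4, 7/16, 1/32, 1/32]  (j = 0..5)
p_6 = [0, 0, 1/2, 3/16, 9/32, 1/64, 1/64]  (j = 0..6)
p_7 = [0, 0, 1/8, 9/16, 1/8, 11/64, 1/128, 1/128]  (j = 0..7)
E[N_7] = Σ j·p_7(j) = 435/128;  E[N_7²] = Σ j²·p_7(j) = 1603/128
Var[N_7] = 1603/128 − (435/128)² = 15959/16384


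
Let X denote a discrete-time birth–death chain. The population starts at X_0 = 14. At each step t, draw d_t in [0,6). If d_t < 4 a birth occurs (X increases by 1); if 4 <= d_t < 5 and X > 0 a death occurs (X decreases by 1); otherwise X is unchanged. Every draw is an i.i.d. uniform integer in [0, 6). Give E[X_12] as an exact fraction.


X can drop by at most 1 per step and X_0 = 14 > T = 12, so X_t >= 14 − t >= 2 > 0 for every t <= 12: the floor at 0 (the 'and X > 0' condition) never binds. Hence X_12 = X_0 + Σ_{t<12} Y_t with i.i.d. increments Y_t = y(d_t) ∈ {+1, −1, 0}.
Outcome values over d=0..5: [1, 1, 1, 1, -1, 0]
Σy = 3, Σy² = 5, M = 6
μ = 3/6 = 1/2,  σ² = 5/6 − (1/2)² = 7/12
E[X_12] = 14 + 12·(1/2) = 20

20


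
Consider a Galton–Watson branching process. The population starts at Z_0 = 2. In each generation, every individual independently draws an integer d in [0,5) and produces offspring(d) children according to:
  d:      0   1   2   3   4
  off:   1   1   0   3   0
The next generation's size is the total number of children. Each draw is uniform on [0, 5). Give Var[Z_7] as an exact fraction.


84/5

Outcome values over d=0..4: [1, 1, 0, 3, 0]
Σy = 5, Σy² = 11, M = 5
μ = 5/5 = 1,  σ² = 11/5 − (1)² = 6/5
V_0 = 0, E_0 = 2
V_1 = 6/5·E_0 + (1)²·V_0 = 12/5;  E_1 = 2
V_2 = 6/5·E_1 + (1)²·V_1 = 24/5;  E_2 = 2
V_3 = 6/5·E_2 + (1)²·V_2 = 36/5;  E_3 = 2
V_4 = 6/5·E_3 + (1)²·V_3 = 48/5;  E_4 = 2
V_5 = 6/5·E_4 + (1)²·V_4 = 12;  E_5 = 2
V_6 = 6/5·E_5 + (1)²·V_5 = 72/5;  E_6 = 2
V_7 = 6/5·E_6 + (1)²·V_6 = 84/5;  E_7 = 2


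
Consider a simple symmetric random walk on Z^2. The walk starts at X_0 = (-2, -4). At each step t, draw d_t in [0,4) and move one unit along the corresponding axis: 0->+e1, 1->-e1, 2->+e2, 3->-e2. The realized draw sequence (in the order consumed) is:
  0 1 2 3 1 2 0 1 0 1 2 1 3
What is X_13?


(-4, -3)

t=0: X=(-2, -4), d=0 → +e1, X_1=(-1, -4)
t=1: X=(-1, -4), d=1 → -e1, X_2=(-2, -4)
t=2: X=(-2, -4), d=2 → +e2, X_3=(-2, -3)
t=3: X=(-2, -3), d=3 → -e2, X_4=(-2, -4)
t=4: X=(-2, -4), d=1 → -e1, X_5=(-3, -4)
t=5: X=(-3, -4), d=2 → +e2, X_6=(-3, -3)
t=6: X=(-3, -3), d=0 → +e1, X_7=(-2, -3)
t=7: X=(-2, -3), d=1 → -e1, X_8=(-3, -3)
t=8: X=(-3, -3), d=0 → +e1, X_9=(-2, -3)
t=9: X=(-2, -3), d=1 → -e1, X_10=(-3, -3)
t=10: X=(-3, -3), d=2 → +e2, X_11=(-3, -2)
t=11: X=(-3, -2), d=1 → -e1, X_12=(-4, -2)
t=12: X=(-4, -2), d=3 → -e2, X_13=(-4, -3)


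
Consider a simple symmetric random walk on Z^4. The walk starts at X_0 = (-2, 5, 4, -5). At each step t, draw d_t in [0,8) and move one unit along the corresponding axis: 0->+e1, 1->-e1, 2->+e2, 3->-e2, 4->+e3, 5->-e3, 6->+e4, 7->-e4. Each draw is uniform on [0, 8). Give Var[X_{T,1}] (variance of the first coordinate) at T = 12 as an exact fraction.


3

Outcome values over d=0..7: [1, -1, 0, 0, 0, 0, 0, 0]
Σy = 0, Σy² = 2, M = 8
μ = 0/8 = 0,  σ² = 2/8 − (0)² = 1/4
Independent increments: Var[X_12] = 12·σ² = 12·(1/4) = 3


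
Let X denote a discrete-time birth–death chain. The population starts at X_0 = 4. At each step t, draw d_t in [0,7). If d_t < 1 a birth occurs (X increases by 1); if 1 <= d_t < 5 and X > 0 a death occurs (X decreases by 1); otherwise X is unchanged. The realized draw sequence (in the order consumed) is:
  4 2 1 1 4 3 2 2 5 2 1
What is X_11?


t=0: X=4, d=4 → death, X_1=3
t=1: X=3, d=2 → death, X_2=2
t=2: X=2, d=1 → death, X_3=1
t=3: X=1, d=1 → death, X_4=0
t=4: X=0, d=4 → hold, X_5=0
t=5: X=0, d=3 → hold, X_6=0
t=6: X=0, d=2 → hold, X_7=0
t=7: X=0, d=2 → hold, X_8=0
t=8: X=0, d=5 → hold, X_9=0
t=9: X=0, d=2 → hold, X_10=0
t=10: X=0, d=1 → hold, X_11=0

0


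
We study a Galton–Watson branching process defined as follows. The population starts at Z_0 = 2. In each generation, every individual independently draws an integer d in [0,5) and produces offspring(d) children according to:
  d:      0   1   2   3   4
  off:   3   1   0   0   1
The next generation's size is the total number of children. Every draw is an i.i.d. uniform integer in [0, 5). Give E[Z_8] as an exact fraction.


2

Outcome values over d=0..4: [3, 1, 0, 0, 1]
Σy = 5, Σy² = 11, M = 5
μ = 5/5 = 1,  σ² = 11/5 − (1)² = 6/5
E[Z_0] = 2
E[Z_1] = 1·E[Z_0] = 2
E[Z_2] = 1·E[Z_1] = 2
E[Z_3] = 1·E[Z_2] = 2
E[Z_4] = 1·E[Z_3] = 2
E[Z_5] = 1·E[Z_4] = 2
E[Z_6] = 1·E[Z_5] = 2
E[Z_7] = 1·E[Z_6] = 2
E[Z_8] = 1·E[Z_7] = 2


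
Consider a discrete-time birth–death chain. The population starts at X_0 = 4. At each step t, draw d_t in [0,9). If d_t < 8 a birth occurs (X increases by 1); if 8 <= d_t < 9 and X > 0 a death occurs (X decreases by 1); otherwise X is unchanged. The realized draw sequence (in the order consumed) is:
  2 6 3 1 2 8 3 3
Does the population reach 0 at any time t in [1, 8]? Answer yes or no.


no

t=0: X=4, d=2 → birth, X_1=5
t=1: X=5, d=6 → birth, X_2=6
t=2: X=6, d=3 → birth, X_3=7
t=3: X=7, d=1 → birth, X_4=8
t=4: X=8, d=2 → birth, X_5=9
t=5: X=9, d=8 → death, X_6=8
t=6: X=8, d=3 → birth, X_7=9
t=7: X=9, d=3 → birth, X_8=10


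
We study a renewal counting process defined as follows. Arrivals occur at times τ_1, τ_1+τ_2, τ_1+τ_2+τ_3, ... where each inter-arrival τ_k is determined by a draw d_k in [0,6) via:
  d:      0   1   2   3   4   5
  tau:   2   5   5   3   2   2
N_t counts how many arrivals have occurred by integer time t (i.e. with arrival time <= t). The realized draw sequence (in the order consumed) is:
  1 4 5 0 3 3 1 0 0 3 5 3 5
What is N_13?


draw d_1=1: τ_1=5, arrival time A_1=5
draw d_2=4: τ_2=2, arrival time A_2=7
draw d_3=5: τ_3=2, arrival time A_3=9
draw d_4=0: τ_4=2, arrival time A_4=11
draw d_5=3: τ_5=3, arrival time A_5=14
draw d_6=3: τ_6=3, arrival time A_6=17
draw d_7=1: τ_7=5, arrival time A_7=22
draw d_8=0: τ_8=2, arrival time A_8=24
draw d_9=0: τ_9=2, arrival time A_9=26
draw d_10=3: τ_10=3, arrival time A_10=29
draw d_11=5: τ_11=2, arrival time A_11=31
draw d_12=3: τ_12=3, arrival time A_12=34
draw d_13=5: τ_13=2, arrival time A_13=36
N_t over t=0..13: 0:0 1:0 2:0 3:0 4:0 5:1 6:1 7:2 8:2 9:3 10:3 11:4 12:4 13:4

4


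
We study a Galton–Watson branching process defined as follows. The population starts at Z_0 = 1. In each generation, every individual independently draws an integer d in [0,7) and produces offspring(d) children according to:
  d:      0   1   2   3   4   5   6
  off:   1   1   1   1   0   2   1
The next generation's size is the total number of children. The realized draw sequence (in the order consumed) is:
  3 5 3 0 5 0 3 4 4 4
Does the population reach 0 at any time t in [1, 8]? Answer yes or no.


yes

gen 0: Z_0=1, draws=[3], offspring=[1], Z_1=1
gen 1: Z_1=1, draws=[5], offspring=[2], Z_2=2
gen 2: Z_2=2, draws=[3, 0], offspring=[1, 1], Z_3=2
gen 3: Z_3=2, draws=[5, 0], offspring=[2, 1], Z_4=3
gen 4: Z_4=3, draws=[3, 4, 4], offspring=[1, 0, 0], Z_5=1
gen 5: Z_5=1, draws=[4], offspring=[0], Z_6=0
gen 6: Z_6=0, draws=[], offspring=[], Z_7=0
gen 7: Z_7=0, draws=[], offspring=[], Z_8=0


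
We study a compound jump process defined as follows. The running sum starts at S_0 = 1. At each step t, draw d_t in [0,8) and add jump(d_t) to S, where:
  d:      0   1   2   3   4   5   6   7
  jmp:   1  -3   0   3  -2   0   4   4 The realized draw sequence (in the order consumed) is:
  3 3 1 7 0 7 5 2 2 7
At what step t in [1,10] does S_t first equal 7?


t=0: S=1, d=3, jump=3, S_1=4
t=1: S=4, d=3, jump=3, S_2=7
t=2: S=7, d=1, jump=-3, S_3=4
t=3: S=4, d=7, jump=4, S_4=8
t=4: S=8, d=0, jump=1, S_5=9
t=5: S=9, d=7, jump=4, S_6=13
t=6: S=13, d=5, jump=0, S_7=13
t=7: S=13, d=2, jump=0, S_8=13
t=8: S=13, d=2, jump=0, S_9=13
t=9: S=13, d=7, jump=4, S_10=17

2


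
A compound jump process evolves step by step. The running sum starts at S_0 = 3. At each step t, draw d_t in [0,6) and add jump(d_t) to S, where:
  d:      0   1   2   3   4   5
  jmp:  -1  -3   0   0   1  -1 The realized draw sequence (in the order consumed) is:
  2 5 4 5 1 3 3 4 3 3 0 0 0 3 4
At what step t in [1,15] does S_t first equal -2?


12

t=0: S=3, d=2, jump=0, S_1=3
t=1: S=3, d=5, jump=-1, S_2=2
t=2: S=2, d=4, jump=1, S_3=3
t=3: S=3, d=5, jump=-1, S_4=2
t=4: S=2, d=1, jump=-3, S_5=-1
t=5: S=-1, d=3, jump=0, S_6=-1
t=6: S=-1, d=3, jump=0, S_7=-1
t=7: S=-1, d=4, jump=1, S_8=0
t=8: S=0, d=3, jump=0, S_9=0
t=9: S=0, d=3, jump=0, S_10=0
t=10: S=0, d=0, jump=-1, S_11=-1
t=11: S=-1, d=0, jump=-1, S_12=-2
t=12: S=-2, d=0, jump=-1, S_13=-3
t=13: S=-3, d=3, jump=0, S_14=-3
t=14: S=-3, d=4, jump=1, S_15=-2


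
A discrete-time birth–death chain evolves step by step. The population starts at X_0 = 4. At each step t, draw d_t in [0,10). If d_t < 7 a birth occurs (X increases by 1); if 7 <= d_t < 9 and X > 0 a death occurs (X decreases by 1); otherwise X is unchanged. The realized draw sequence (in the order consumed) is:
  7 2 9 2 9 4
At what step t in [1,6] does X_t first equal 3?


t=0: X=4, d=7 → death, X_1=3
t=1: X=3, d=2 → birth, X_2=4
t=2: X=4, d=9 → hold, X_3=4
t=3: X=4, d=2 → birth, X_4=5
t=4: X=5, d=9 → hold, X_5=5
t=5: X=5, d=4 → birth, X_6=6

1


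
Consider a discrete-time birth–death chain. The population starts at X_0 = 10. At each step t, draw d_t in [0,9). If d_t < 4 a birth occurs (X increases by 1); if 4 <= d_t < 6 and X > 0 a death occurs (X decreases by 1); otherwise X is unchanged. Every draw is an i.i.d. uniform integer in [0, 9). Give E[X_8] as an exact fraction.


X can drop by at most 1 per step and X_0 = 10 > T = 8, so X_t >= 10 − t >= 2 > 0 for every t <= 8: the floor at 0 (the 'and X > 0' condition) never binds. Hence X_8 = X_0 + Σ_{t<8} Y_t with i.i.d. increments Y_t = y(d_t) ∈ {+1, −1, 0}.
Outcome values over d=0..8: [1, 1, 1, 1, -1, -1, 0, 0, 0]
Σy = 2, Σy² = 6, M = 9
μ = 2/9 = 2/9,  σ² = 6/9 − (2/9)² = 50/81
E[X_8] = 10 + 8·(2/9) = 106/9

106/9


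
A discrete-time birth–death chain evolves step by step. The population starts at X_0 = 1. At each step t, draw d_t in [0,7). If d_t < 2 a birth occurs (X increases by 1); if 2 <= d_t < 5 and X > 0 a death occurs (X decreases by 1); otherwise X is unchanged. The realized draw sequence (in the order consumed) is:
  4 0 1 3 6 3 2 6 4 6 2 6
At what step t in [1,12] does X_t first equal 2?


3

t=0: X=1, d=4 → death, X_1=0
t=1: X=0, d=0 → birth, X_2=1
t=2: X=1, d=1 → birth, X_3=2
t=3: X=2, d=3 → death, X_4=1
t=4: X=1, d=6 → hold, X_5=1
t=5: X=1, d=3 → death, X_6=0
t=6: X=0, d=2 → hold, X_7=0
t=7: X=0, d=6 → hold, X_8=0
t=8: X=0, d=4 → hold, X_9=0
t=9: X=0, d=6 → hold, X_10=0
t=10: X=0, d=2 → hold, X_11=0
t=11: X=0, d=6 → hold, X_12=0


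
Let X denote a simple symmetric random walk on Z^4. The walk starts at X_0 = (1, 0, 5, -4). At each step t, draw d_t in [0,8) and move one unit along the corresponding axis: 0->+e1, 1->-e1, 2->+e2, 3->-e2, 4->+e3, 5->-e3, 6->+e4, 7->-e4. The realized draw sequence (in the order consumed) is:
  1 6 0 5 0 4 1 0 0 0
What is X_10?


(4, 0, 5, -3)

t=0: X=(1, 0, 5, -4), d=1 → -e1, X_1=(0, 0, 5, -4)
t=1: X=(0, 0, 5, -4), d=6 → +e4, X_2=(0, 0, 5, -3)
t=2: X=(0, 0, 5, -3), d=0 → +e1, X_3=(1, 0, 5, -3)
t=3: X=(1, 0, 5, -3), d=5 → -e3, X_4=(1, 0, 4, -3)
t=4: X=(1, 0, 4, -3), d=0 → +e1, X_5=(2, 0, 4, -3)
t=5: X=(2, 0, 4, -3), d=4 → +e3, X_6=(2, 0, 5, -3)
t=6: X=(2, 0, 5, -3), d=1 → -e1, X_7=(1, 0, 5, -3)
t=7: X=(1, 0, 5, -3), d=0 → +e1, X_8=(2, 0, 5, -3)
t=8: X=(2, 0, 5, -3), d=0 → +e1, X_9=(3, 0, 5, -3)
t=9: X=(3, 0, 5, -3), d=0 → +e1, X_10=(4, 0, 5, -3)


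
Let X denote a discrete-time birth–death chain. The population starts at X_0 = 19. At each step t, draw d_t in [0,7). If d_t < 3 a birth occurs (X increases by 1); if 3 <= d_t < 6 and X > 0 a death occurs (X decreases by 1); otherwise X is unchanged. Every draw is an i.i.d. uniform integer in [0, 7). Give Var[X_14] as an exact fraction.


12

X can drop by at most 1 per step and X_0 = 19 > T = 14, so X_t >= 19 − t >= 5 > 0 for every t <= 14: the floor at 0 (the 'and X > 0' condition) never binds. Hence X_14 = X_0 + Σ_{t<14} Y_t with i.i.d. increments Y_t = y(d_t) ∈ {+1, −1, 0}.
Outcome values over d=0..6: [1, 1, 1, -1, -1, -1, 0]
Σy = 0, Σy² = 6, M = 7
μ = 0/7 = 0,  σ² = 6/7 − (0)² = 6/7
Independent increments: Var[X_14] = 14·σ² = 14·(6/7) = 12


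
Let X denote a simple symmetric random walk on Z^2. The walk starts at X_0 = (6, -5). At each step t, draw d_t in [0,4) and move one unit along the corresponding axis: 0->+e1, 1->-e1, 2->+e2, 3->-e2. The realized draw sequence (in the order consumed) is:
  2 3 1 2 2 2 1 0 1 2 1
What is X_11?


(3, -1)

t=0: X=(6, -5), d=2 → +e2, X_1=(6, -4)
t=1: X=(6, -4), d=3 → -e2, X_2=(6, -5)
t=2: X=(6, -5), d=1 → -e1, X_3=(5, -5)
t=3: X=(5, -5), d=2 → +e2, X_4=(5, -4)
t=4: X=(5, -4), d=2 → +e2, X_5=(5, -3)
t=5: X=(5, -3), d=2 → +e2, X_6=(5, -2)
t=6: X=(5, -2), d=1 → -e1, X_7=(4, -2)
t=7: X=(4, -2), d=0 → +e1, X_8=(5, -2)
t=8: X=(5, -2), d=1 → -e1, X_9=(4, -2)
t=9: X=(4, -2), d=2 → +e2, X_10=(4, -1)
t=10: X=(4, -1), d=1 → -e1, X_11=(3, -1)


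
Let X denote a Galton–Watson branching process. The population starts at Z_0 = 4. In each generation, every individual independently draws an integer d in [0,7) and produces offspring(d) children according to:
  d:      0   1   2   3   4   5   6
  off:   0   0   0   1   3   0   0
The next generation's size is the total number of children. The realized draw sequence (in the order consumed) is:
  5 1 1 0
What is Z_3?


gen 0: Z_0=4, draws=[5, 1, 1, 0], offspring=[0, 0, 0, 0], Z_1=0
gen 1: Z_1=0, draws=[], offspring=[], Z_2=0
gen 2: Z_2=0, draws=[], offspring=[], Z_3=0

0


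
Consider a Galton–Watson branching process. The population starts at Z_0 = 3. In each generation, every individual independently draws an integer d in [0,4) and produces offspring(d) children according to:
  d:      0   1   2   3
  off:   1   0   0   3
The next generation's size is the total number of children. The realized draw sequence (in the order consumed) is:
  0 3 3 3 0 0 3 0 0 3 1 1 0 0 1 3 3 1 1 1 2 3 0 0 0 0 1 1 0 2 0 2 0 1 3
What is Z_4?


gen 0: Z_0=3, draws=[0, 3, 3], offspring=[1, 3, 3], Z_1=7
gen 1: Z_1=7, draws=[3, 0, 0, 3, 0, 0, 3], offspring=[3, 1, 1, 3, 1, 1, 3], Z_2=13
gen 2: Z_2=13, draws=[1, 1, 0, 0, 1, 3, 3, 1, 1, 1, 2, 3, 0], offspring=[0, 0, 1, 1, 0, 3, 3, 0, 0, 0, 0, 3, 1], Z_3=12
gen 3: Z_3=12, draws=[0, 0, 0, 1, 1, 0, 2, 0, 2, 0, 1, 3], offspring=[1, 1, 1, 0, 0, 1, 0, 1, 0, 1, 0, 3], Z_4=9

9


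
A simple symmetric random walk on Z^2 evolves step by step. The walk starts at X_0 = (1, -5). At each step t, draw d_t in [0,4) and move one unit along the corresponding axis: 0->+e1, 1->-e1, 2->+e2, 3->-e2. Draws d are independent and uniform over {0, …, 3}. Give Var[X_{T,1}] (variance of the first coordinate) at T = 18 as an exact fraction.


Outcome values over d=0..3: [1, -1, 0, 0]
Σy = 0, Σy² = 2, M = 4
μ = 0/4 = 0,  σ² = 2/4 − (0)² = 1/2
Independent increments: Var[X_18] = 18·σ² = 18·(1/2) = 9

9


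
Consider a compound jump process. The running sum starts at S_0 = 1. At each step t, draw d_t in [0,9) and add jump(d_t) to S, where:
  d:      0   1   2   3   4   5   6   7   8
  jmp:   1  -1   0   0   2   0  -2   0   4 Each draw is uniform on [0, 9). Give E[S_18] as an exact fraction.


9

Outcome values over d=0..8: [1, -1, 0, 0, 2, 0, -2, 0, 4]
Σy = 4, Σy² = 26, M = 9
μ = 4/9 = 4/9,  σ² = 26/9 − (4/9)² = 218/81
E[S_18] = 1 + 18·(4/9) = 9


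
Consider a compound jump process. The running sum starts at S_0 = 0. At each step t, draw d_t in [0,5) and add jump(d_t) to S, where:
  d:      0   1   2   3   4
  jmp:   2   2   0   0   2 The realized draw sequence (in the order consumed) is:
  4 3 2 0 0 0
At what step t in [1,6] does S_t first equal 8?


6

t=0: S=0, d=4, jump=2, S_1=2
t=1: S=2, d=3, jump=0, S_2=2
t=2: S=2, d=2, jump=0, S_3=2
t=3: S=2, d=0, jump=2, S_4=4
t=4: S=4, d=0, jump=2, S_5=6
t=5: S=6, d=0, jump=2, S_6=8


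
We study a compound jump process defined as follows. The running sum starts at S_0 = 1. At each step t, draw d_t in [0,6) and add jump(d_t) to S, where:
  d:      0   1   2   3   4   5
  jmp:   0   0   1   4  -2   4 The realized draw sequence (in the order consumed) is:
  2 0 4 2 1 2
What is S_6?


2

t=0: S=1, d=2, jump=1, S_1=2
t=1: S=2, d=0, jump=0, S_2=2
t=2: S=2, d=4, jump=-2, S_3=0
t=3: S=0, d=2, jump=1, S_4=1
t=4: S=1, d=1, jump=0, S_5=1
t=5: S=1, d=2, jump=1, S_6=2


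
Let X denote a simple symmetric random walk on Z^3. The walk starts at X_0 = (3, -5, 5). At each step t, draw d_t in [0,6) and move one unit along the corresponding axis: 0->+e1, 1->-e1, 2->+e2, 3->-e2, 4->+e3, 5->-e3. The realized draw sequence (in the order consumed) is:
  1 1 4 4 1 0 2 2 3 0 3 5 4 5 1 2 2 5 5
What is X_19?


(1, -3, 4)

t=0: X=(3, -5, 5), d=1 → -e1, X_1=(2, -5, 5)
t=1: X=(2, -5, 5), d=1 → -e1, X_2=(1, -5, 5)
t=2: X=(1, -5, 5), d=4 → +e3, X_3=(1, -5, 6)
t=3: X=(1, -5, 6), d=4 → +e3, X_4=(1, -5, 7)
t=4: X=(1, -5, 7), d=1 → -e1, X_5=(0, -5, 7)
t=5: X=(0, -5, 7), d=0 → +e1, X_6=(1, -5, 7)
t=6: X=(1, -5, 7), d=2 → +e2, X_7=(1, -4, 7)
t=7: X=(1, -4, 7), d=2 → +e2, X_8=(1, -3, 7)
t=8: X=(1, -3, 7), d=3 → -e2, X_9=(1, -4, 7)
t=9: X=(1, -4, 7), d=0 → +e1, X_10=(2, -4, 7)
t=10: X=(2, -4, 7), d=3 → -e2, X_11=(2, -5, 7)
t=11: X=(2, -5, 7), d=5 → -e3, X_12=(2, -5, 6)
t=12: X=(2, -5, 6), d=4 → +e3, X_13=(2, -5, 7)
t=13: X=(2, -5, 7), d=5 → -e3, X_14=(2, -5, 6)
t=14: X=(2, -5, 6), d=1 → -e1, X_15=(1, -5, 6)
t=15: X=(1, -5, 6), d=2 → +e2, X_16=(1, -4, 6)
t=16: X=(1, -4, 6), d=2 → +e2, X_17=(1, -3, 6)
t=17: X=(1, -3, 6), d=5 → -e3, X_18=(1, -3, 5)
t=18: X=(1, -3, 5), d=5 → -e3, X_19=(1, -3, 4)


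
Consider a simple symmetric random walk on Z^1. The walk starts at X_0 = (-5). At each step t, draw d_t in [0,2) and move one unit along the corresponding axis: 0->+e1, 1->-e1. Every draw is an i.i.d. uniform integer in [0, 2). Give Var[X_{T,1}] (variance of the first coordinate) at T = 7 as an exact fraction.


Outcome values over d=0..1: [1, -1]
Σy = 0, Σy² = 2, M = 2
μ = 0/2 = 0,  σ² = 2/2 − (0)² = 1
Independent increments: Var[X_7] = 7·σ² = 7·(1) = 7

7
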